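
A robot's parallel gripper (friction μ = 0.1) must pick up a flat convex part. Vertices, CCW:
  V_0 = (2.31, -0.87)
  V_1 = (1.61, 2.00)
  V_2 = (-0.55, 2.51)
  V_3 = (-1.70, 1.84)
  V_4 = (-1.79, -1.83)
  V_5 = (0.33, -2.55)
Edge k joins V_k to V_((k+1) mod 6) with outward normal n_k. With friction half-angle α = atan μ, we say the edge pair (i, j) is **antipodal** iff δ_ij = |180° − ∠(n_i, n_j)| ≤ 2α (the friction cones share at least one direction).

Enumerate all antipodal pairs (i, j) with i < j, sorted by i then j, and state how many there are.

count = 2; pairs: (1,4), (2,5)

α = atan 0.1 = 5.71°;  2α = 11.42°
n_0 = (+0.9715, +0.2370)
n_1 = (+0.2298, +0.9732)
n_2 = (-0.5034, +0.8641)
n_3 = (-0.9997, +0.0245)
n_4 = (-0.3216, -0.9469)
n_5 = (+0.6470, -0.7625)
  (0,1): δ = 116.99°  ·
  (0,2): δ = 73.48°  ·
  (0,3): δ = 15.11°  ·
  (0,4): δ = 57.53°  ·
  (0,5): δ = 116.61°  ·
  (1,2): δ = 136.49°  ·
  (1,3): δ = 78.12°  ·
  (1,4): δ = 5.47°  ✓
  (1,5): δ = 53.60°  ·
  (2,3): δ = 121.63°  ·
  (2,4): δ = 48.98°  ·
  (2,5): δ = 10.09°  ✓
  (3,4): δ = 107.35°  ·
  (3,5): δ = 48.28°  ·
  (4,5): δ = 120.93°  ·
antipodal pairs: 2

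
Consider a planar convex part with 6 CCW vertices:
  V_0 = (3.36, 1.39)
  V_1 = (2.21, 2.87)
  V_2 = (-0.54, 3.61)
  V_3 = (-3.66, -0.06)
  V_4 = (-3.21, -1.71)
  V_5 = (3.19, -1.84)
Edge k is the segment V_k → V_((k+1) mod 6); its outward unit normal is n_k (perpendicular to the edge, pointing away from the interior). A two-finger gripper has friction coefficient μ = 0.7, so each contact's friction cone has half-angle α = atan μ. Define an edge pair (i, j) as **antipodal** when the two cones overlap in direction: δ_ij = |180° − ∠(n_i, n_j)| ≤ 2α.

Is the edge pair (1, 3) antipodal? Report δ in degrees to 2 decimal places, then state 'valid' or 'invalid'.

δ = 59.68°, valid

α = atan 0.7 = 34.99°;  2α = 69.98°
edge 1: e_1 = (-2.75, +0.74);  n_1 = (+0.2598, +0.9656)
edge 3: e_3 = (+0.45, -1.65);  n_3 = (-0.9648, -0.2631)
∠(n_1, n_3) = 120.32°
δ = |180° − 120.32°| = 59.68°
59.68° ≤ 2α = 69.98°  →  valid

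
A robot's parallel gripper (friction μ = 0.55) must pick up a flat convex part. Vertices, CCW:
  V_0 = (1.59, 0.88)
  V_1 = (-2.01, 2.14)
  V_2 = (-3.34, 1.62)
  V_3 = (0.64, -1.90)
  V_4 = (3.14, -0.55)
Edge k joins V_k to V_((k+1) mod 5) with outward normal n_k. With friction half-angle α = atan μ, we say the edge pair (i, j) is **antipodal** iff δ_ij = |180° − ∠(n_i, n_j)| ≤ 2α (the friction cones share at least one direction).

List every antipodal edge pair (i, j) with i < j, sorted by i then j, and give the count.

count = 4; pairs: (0,2), (0,3), (1,3), (2,4)

α = atan 0.55 = 28.81°;  2α = 57.62°
n_0 = (+0.3304, +0.9439)
n_1 = (-0.3641, +0.9313)
n_2 = (-0.6625, -0.7491)
n_3 = (+0.4751, -0.8799)
n_4 = (+0.6781, +0.7350)
  (0,1): δ = 139.36°  ·
  (0,2): δ = 22.20°  ✓
  (0,3): δ = 47.66°  ✓
  (0,4): δ = 156.60°  ·
  (1,2): δ = 62.84°  ·
  (1,3): δ = 7.01°  ✓
  (1,4): δ = 115.95°  ·
  (2,3): δ = 110.14°  ·
  (2,4): δ = 1.20°  ✓
  (3,4): δ = 71.06°  ·
antipodal pairs: 4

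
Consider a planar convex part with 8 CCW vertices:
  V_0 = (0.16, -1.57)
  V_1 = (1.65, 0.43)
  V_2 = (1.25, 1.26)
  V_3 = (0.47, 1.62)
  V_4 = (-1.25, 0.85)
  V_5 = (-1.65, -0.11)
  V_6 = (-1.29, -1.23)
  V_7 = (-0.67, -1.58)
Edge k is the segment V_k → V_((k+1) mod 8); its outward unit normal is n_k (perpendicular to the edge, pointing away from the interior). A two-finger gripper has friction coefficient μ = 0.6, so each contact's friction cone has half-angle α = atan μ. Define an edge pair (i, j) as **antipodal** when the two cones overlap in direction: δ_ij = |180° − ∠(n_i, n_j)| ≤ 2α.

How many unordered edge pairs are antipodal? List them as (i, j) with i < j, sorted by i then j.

count = 11; pairs: (0,3), (0,4), (0,5), (1,4), (1,5), (1,6), (2,5), (2,6), (2,7), (3,6), (3,7)

α = atan 0.6 = 30.96°;  2α = 61.93°
n_0 = (+0.8019, -0.5974)
n_1 = (+0.9008, +0.4341)
n_2 = (+0.4191, +0.9080)
n_3 = (-0.4086, +0.9127)
n_4 = (-0.9231, +0.3846)
n_5 = (-0.9520, -0.3060)
n_6 = (-0.4916, -0.8708)
n_7 = (+0.0120, -0.9999)
  (0,1): δ = 117.58°  ·
  (0,2): δ = 78.09°  ·
  (0,3): δ = 29.20°  ✓
  (0,4): δ = 14.07°  ✓
  (0,5): δ = 54.50°  ✓
  (0,6): δ = 97.24°  ·
  (0,7): δ = 127.38°  ·
  (1,2): δ = 140.51°  ·
  (1,3): δ = 91.61°  ·
  (1,4): δ = 48.35°  ✓
  (1,5): δ = 7.91°  ✓
  (1,6): δ = 34.82°  ✓
  (1,7): δ = 64.96°  ·
  (2,3): δ = 131.11°  ·
  (2,4): δ = 87.84°  ·
  (2,5): δ = 47.41°  ✓
  (2,6): δ = 4.67°  ✓
  (2,7): δ = 25.47°  ✓
  (3,4): δ = 136.74°  ·
  (3,5): δ = 96.30°  ·
  (3,6): δ = 53.56°  ✓
  (3,7): δ = 23.43°  ✓
  (4,5): δ = 139.56°  ·
  (4,6): δ = 96.83°  ·
  (4,7): δ = 66.69°  ·
  (5,6): δ = 137.26°  ·
  (5,7): δ = 107.13°  ·
  (6,7): δ = 149.86°  ·
antipodal pairs: 11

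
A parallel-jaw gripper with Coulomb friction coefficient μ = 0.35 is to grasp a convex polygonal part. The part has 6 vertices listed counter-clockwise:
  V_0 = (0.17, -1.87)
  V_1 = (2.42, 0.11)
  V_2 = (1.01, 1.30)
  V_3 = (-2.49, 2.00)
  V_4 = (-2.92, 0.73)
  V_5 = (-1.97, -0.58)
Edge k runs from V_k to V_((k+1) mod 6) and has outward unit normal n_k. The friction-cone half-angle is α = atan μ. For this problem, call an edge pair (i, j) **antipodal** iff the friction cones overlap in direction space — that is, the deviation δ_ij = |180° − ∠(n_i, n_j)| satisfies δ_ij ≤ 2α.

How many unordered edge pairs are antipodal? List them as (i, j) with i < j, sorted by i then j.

count = 4; pairs: (0,3), (1,4), (1,5), (2,5)

α = atan 0.35 = 19.29°;  2α = 38.58°
n_0 = (+0.6606, -0.7507)
n_1 = (+0.6450, +0.7642)
n_2 = (+0.1961, +0.9806)
n_3 = (-0.9472, +0.3207)
n_4 = (-0.8095, -0.5871)
n_5 = (-0.5163, -0.8564)
  (0,1): δ = 81.51°  ·
  (0,2): δ = 52.66°  ·
  (0,3): δ = 29.95°  ✓
  (0,4): δ = 84.60°  ·
  (0,5): δ = 107.57°  ·
  (1,2): δ = 151.15°  ·
  (1,3): δ = 68.54°  ·
  (1,4): δ = 13.89°  ✓
  (1,5): δ = 9.08°  ✓
  (2,3): δ = 97.40°  ·
  (2,4): δ = 42.74°  ·
  (2,5): δ = 19.77°  ✓
  (3,4): δ = 125.35°  ·
  (3,5): δ = 102.38°  ·
  (4,5): δ = 157.03°  ·
antipodal pairs: 4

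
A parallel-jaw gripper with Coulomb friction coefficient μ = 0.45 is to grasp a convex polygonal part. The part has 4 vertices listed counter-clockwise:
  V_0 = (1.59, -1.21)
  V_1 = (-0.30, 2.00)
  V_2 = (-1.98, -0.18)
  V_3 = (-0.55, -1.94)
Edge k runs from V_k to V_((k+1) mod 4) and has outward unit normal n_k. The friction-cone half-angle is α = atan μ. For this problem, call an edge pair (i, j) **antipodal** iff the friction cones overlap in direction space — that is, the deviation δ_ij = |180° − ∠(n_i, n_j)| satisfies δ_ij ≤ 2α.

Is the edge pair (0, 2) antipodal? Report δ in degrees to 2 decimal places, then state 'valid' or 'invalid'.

α = atan 0.45 = 24.23°;  2α = 48.46°
edge 0: e_0 = (-1.89, +3.21);  n_0 = (+0.8617, +0.5074)
edge 2: e_2 = (+1.43, -1.76);  n_2 = (-0.7761, -0.6306)
∠(n_0, n_2) = 171.40°
δ = |180° − 171.40°| = 8.60°
8.60° ≤ 2α = 48.46°  →  valid

δ = 8.60°, valid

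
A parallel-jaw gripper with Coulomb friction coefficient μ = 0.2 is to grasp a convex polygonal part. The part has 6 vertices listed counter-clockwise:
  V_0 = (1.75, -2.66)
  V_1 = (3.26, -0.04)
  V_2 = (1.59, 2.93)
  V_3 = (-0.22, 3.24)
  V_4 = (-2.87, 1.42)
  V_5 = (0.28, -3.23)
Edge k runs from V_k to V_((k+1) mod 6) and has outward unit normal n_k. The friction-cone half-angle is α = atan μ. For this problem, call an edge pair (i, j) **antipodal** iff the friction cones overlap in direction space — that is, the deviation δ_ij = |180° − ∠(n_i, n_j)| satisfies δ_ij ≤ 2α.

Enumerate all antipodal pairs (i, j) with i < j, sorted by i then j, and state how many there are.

α = atan 0.2 = 11.31°;  2α = 22.62°
n_0 = (+0.8664, -0.4993)
n_1 = (+0.8717, +0.4901)
n_2 = (+0.1688, +0.9856)
n_3 = (-0.5661, +0.8243)
n_4 = (-0.8279, -0.5608)
n_5 = (+0.3615, -0.9324)
  (0,1): δ = 120.70°  ·
  (0,2): δ = 69.76°  ·
  (0,3): δ = 25.56°  ·
  (0,4): δ = 64.07°  ·
  (0,5): δ = 141.15°  ·
  (1,2): δ = 129.07°  ·
  (1,3): δ = 84.87°  ·
  (1,4): δ = 4.77°  ✓
  (1,5): δ = 81.85°  ·
  (2,3): δ = 135.80°  ·
  (2,4): δ = 46.17°  ·
  (2,5): δ = 30.91°  ·
  (3,4): δ = 90.37°  ·
  (3,5): δ = 13.29°  ✓
  (4,5): δ = 102.92°  ·
antipodal pairs: 2

count = 2; pairs: (1,4), (3,5)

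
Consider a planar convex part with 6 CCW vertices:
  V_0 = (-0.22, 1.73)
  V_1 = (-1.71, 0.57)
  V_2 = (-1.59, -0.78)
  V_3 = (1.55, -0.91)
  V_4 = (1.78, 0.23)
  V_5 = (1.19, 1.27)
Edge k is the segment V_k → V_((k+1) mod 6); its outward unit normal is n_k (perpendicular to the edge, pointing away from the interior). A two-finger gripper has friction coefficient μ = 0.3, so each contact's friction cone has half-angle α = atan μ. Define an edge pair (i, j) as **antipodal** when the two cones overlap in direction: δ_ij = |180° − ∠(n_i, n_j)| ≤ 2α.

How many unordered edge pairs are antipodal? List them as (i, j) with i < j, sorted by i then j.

α = atan 0.3 = 16.70°;  2α = 33.40°
n_0 = (-0.6143, +0.7891)
n_1 = (-0.9961, -0.0885)
n_2 = (-0.0414, -0.9991)
n_3 = (+0.9802, -0.1978)
n_4 = (+0.8698, +0.4934)
n_5 = (+0.3102, +0.9507)
  (0,1): δ = 122.82°  ·
  (0,2): δ = 40.27°  ·
  (0,3): δ = 40.69°  ·
  (0,4): δ = 81.66°  ·
  (0,5): δ = 124.03°  ·
  (1,2): δ = 97.45°  ·
  (1,3): δ = 16.49°  ✓
  (1,4): δ = 24.49°  ✓
  (1,5): δ = 66.85°  ·
  (2,3): δ = 99.04°  ·
  (2,4): δ = 58.06°  ·
  (2,5): δ = 15.70°  ✓
  (3,4): δ = 139.03°  ·
  (3,5): δ = 96.66°  ·
  (4,5): δ = 137.64°  ·
antipodal pairs: 3

count = 3; pairs: (1,3), (1,4), (2,5)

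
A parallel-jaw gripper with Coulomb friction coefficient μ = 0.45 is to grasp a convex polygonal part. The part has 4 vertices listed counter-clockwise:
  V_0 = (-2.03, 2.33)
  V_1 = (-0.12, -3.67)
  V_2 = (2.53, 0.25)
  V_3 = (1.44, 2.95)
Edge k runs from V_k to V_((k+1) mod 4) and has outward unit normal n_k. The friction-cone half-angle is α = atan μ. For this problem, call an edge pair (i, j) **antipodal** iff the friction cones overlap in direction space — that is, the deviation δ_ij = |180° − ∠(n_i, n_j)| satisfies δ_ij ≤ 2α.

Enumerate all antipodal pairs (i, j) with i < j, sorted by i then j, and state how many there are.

count = 2; pairs: (0,2), (1,3)

α = atan 0.45 = 24.23°;  2α = 48.46°
n_0 = (-0.9529, -0.3033)
n_1 = (+0.8285, -0.5601)
n_2 = (+0.9273, +0.3743)
n_3 = (-0.1759, +0.9844)
  (0,1): δ = 51.72°  ·
  (0,2): δ = 4.33°  ✓
  (0,3): δ = 82.47°  ·
  (1,2): δ = 123.96°  ·
  (1,3): δ = 45.81°  ✓
  (2,3): δ = 101.85°  ·
antipodal pairs: 2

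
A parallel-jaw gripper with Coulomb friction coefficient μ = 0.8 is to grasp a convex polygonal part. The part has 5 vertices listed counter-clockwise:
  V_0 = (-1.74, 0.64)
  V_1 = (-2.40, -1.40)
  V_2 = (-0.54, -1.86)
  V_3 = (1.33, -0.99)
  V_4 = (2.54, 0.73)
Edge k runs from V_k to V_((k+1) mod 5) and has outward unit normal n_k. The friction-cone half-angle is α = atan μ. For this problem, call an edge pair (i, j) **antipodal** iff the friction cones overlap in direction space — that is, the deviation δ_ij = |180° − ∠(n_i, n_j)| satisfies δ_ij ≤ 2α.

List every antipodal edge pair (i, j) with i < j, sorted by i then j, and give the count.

α = atan 0.8 = 38.66°;  2α = 77.32°
n_0 = (-0.9514, +0.3078)
n_1 = (-0.2401, -0.9708)
n_2 = (+0.4218, -0.9067)
n_3 = (+0.8179, -0.5754)
n_4 = (-0.0210, +0.9998)
  (0,1): δ = 85.96°  ·
  (0,2): δ = 47.12°  ✓
  (0,3): δ = 17.20°  ✓
  (0,4): δ = 109.13°  ·
  (1,2): δ = 141.16°  ·
  (1,3): δ = 111.23°  ·
  (1,4): δ = 15.10°  ✓
  (2,3): δ = 150.08°  ·
  (2,4): δ = 23.75°  ✓
  (3,4): δ = 53.67°  ✓
antipodal pairs: 5

count = 5; pairs: (0,2), (0,3), (1,4), (2,4), (3,4)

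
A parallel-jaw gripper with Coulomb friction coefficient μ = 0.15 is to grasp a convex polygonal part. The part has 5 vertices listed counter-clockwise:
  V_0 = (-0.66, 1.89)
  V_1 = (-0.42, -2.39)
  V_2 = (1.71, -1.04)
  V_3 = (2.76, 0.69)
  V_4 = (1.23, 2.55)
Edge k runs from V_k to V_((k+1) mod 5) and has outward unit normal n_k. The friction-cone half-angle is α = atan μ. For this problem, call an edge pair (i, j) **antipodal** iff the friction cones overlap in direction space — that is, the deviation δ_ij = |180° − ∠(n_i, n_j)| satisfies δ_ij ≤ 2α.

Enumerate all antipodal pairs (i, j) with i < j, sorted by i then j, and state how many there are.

α = atan 0.15 = 8.53°;  2α = 17.06°
n_0 = (-0.9984, -0.0560)
n_1 = (+0.5353, -0.8446)
n_2 = (+0.8549, -0.5188)
n_3 = (+0.7723, +0.6353)
n_4 = (-0.3297, +0.9441)
  (0,1): δ = 60.84°  ·
  (0,2): δ = 34.46°  ·
  (0,3): δ = 36.23°  ·
  (0,4): δ = 106.04°  ·
  (1,2): δ = 153.62°  ·
  (1,3): δ = 82.93°  ·
  (1,4): δ = 13.12°  ✓
  (2,3): δ = 109.30°  ·
  (2,4): δ = 39.50°  ·
  (3,4): δ = 110.19°  ·
antipodal pairs: 1

count = 1; pairs: (1,4)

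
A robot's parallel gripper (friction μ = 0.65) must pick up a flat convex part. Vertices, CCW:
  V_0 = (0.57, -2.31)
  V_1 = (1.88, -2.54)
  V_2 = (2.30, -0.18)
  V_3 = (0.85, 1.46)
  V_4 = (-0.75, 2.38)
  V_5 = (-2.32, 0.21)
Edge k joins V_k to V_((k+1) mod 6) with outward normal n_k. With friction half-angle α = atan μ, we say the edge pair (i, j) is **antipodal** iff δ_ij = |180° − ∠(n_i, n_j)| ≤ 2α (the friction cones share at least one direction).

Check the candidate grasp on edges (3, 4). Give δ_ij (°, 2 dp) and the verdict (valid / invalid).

α = atan 0.65 = 33.02°;  2α = 66.05°
edge 3: e_3 = (-1.60, +0.92);  n_3 = (+0.4985, +0.8669)
edge 4: e_4 = (-1.57, -2.17);  n_4 = (-0.8102, +0.5862)
∠(n_3, n_4) = 84.01°
δ = |180° − 84.01°| = 95.99°
95.99° > 2α = 66.05°  →  invalid

δ = 95.99°, invalid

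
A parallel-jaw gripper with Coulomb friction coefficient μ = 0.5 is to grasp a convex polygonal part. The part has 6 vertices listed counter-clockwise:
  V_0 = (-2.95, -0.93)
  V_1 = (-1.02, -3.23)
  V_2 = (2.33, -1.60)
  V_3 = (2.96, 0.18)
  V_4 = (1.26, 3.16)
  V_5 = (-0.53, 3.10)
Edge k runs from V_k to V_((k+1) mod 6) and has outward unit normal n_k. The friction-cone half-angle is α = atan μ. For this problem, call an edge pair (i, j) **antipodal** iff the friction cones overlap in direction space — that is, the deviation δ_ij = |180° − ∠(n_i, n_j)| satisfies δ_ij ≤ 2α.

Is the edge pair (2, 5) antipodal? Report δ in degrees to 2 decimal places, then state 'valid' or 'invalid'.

α = atan 0.5 = 26.57°;  2α = 53.13°
edge 2: e_2 = (+0.63, +1.78);  n_2 = (+0.9427, -0.3337)
edge 5: e_5 = (-2.42, -4.03);  n_5 = (-0.8573, +0.5148)
∠(n_2, n_5) = 168.51°
δ = |180° − 168.51°| = 11.49°
11.49° ≤ 2α = 53.13°  →  valid

δ = 11.49°, valid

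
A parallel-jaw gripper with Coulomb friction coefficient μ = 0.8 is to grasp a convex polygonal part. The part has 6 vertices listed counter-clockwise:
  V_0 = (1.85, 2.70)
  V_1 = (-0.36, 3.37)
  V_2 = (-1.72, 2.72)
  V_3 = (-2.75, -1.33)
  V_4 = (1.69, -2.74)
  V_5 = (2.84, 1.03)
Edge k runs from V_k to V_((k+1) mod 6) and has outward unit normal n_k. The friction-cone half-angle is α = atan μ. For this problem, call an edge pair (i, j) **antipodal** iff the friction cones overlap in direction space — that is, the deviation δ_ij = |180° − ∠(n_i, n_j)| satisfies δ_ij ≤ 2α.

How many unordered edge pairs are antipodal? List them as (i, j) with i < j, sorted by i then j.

count = 6; pairs: (0,3), (1,3), (1,4), (2,4), (2,5), (3,5)

α = atan 0.8 = 38.66°;  2α = 77.32°
n_0 = (+0.2901, +0.9570)
n_1 = (-0.4312, +0.9022)
n_2 = (-0.9691, +0.2465)
n_3 = (-0.3027, -0.9531)
n_4 = (+0.9565, -0.2918)
n_5 = (+0.8602, +0.5099)
  (0,1): δ = 137.59°  ·
  (0,2): δ = 87.40°  ·
  (0,3): δ = 0.75°  ✓
  (0,4): δ = 89.90°  ·
  (0,5): δ = 137.53°  ·
  (1,2): δ = 129.81°  ·
  (1,3): δ = 43.16°  ✓
  (1,4): δ = 47.49°  ✓
  (1,5): δ = 95.12°  ·
  (2,3): δ = 93.35°  ·
  (2,4): δ = 2.69°  ✓
  (2,5): δ = 44.93°  ✓
  (3,4): δ = 89.35°  ·
  (3,5): δ = 41.72°  ✓
  (4,5): δ = 132.38°  ·
antipodal pairs: 6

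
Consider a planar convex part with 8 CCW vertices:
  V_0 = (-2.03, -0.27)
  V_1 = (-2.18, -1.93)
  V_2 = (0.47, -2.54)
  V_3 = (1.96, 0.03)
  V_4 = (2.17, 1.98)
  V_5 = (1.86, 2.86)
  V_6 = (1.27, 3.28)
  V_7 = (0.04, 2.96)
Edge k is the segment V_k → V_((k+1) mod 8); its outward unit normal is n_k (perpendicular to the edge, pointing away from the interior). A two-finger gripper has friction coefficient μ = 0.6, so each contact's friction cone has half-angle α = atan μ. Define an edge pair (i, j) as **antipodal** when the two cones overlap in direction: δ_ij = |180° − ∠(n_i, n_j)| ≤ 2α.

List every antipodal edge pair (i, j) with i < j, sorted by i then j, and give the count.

count = 11; pairs: (0,2), (0,3), (0,4), (0,5), (1,4), (1,5), (1,6), (2,6), (2,7), (3,7), (4,7)

α = atan 0.6 = 30.96°;  2α = 61.93°
n_0 = (-0.9959, +0.0900)
n_1 = (-0.2243, -0.9745)
n_2 = (+0.8651, -0.5016)
n_3 = (+0.9943, -0.1071)
n_4 = (+0.9432, +0.3323)
n_5 = (+0.5799, +0.8147)
n_6 = (-0.2518, +0.9678)
n_7 = (-0.8419, +0.5396)
  (0,1): δ = 97.80°  ·
  (0,2): δ = 24.94°  ✓
  (0,3): δ = 0.98°  ✓
  (0,4): δ = 24.57°  ✓
  (0,5): δ = 59.72°  ✓
  (0,6): δ = 109.75°  ·
  (0,7): δ = 152.51°  ·
  (1,2): δ = 107.14°  ·
  (1,3): δ = 83.18°  ·
  (1,4): δ = 57.63°  ✓
  (1,5): δ = 22.48°  ✓
  (1,6): δ = 27.55°  ✓
  (1,7): δ = 70.31°  ·
  (2,3): δ = 156.04°  ·
  (2,4): δ = 130.49°  ·
  (2,5): δ = 95.34°  ·
  (2,6): δ = 45.31°  ✓
  (2,7): δ = 2.55°  ✓
  (3,4): δ = 154.45°  ·
  (3,5): δ = 119.30°  ·
  (3,6): δ = 69.27°  ·
  (3,7): δ = 26.51°  ✓
  (4,5): δ = 144.85°  ·
  (4,6): δ = 94.82°  ·
  (4,7): δ = 52.06°  ✓
  (5,6): δ = 129.97°  ·
  (5,7): δ = 87.21°  ·
  (6,7): δ = 137.24°  ·
antipodal pairs: 11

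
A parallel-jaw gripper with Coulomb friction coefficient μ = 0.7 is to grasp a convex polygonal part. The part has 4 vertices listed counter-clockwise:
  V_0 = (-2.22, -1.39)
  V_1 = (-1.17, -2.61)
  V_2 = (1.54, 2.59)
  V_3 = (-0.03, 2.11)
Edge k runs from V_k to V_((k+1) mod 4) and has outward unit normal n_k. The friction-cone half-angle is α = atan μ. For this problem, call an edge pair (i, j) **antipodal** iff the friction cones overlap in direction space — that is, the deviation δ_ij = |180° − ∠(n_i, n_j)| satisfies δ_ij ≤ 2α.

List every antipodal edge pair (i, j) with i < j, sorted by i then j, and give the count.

α = atan 0.7 = 34.99°;  2α = 69.98°
n_0 = (-0.7579, -0.6523)
n_1 = (+0.8868, -0.4622)
n_2 = (-0.2924, +0.9563)
n_3 = (-0.8477, +0.5304)
  (0,1): δ = 68.24°  ✓
  (0,2): δ = 66.28°  ✓
  (0,3): δ = 107.25°  ·
  (1,2): δ = 45.47°  ✓
  (1,3): δ = 4.51°  ✓
  (2,3): δ = 139.03°  ·
antipodal pairs: 4

count = 4; pairs: (0,1), (0,2), (1,2), (1,3)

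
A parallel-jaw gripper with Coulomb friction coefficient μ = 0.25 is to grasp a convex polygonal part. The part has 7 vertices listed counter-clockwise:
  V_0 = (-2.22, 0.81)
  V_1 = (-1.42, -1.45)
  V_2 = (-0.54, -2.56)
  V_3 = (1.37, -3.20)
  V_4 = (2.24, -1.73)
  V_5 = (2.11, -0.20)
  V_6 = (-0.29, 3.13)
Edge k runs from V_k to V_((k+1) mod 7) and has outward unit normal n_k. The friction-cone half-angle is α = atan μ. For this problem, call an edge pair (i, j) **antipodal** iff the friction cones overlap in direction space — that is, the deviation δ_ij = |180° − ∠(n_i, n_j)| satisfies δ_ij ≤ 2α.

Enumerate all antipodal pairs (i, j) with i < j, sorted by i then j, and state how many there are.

count = 4; pairs: (0,4), (0,5), (1,5), (3,6)

α = atan 0.25 = 14.04°;  2α = 28.07°
n_0 = (-0.9427, -0.3337)
n_1 = (-0.7836, -0.6212)
n_2 = (-0.3177, -0.9482)
n_3 = (+0.8606, -0.5093)
n_4 = (+0.9964, +0.0847)
n_5 = (+0.8113, +0.5847)
n_6 = (-0.7688, +0.6395)
  (0,1): δ = 161.09°  ·
  (0,2): δ = 128.02°  ·
  (0,3): δ = 50.11°  ·
  (0,4): δ = 14.64°  ✓
  (0,5): δ = 16.29°  ✓
  (0,6): δ = 120.75°  ·
  (1,2): δ = 146.93°  ·
  (1,3): δ = 69.03°  ·
  (1,4): δ = 33.55°  ·
  (1,5): δ = 2.63°  ✓
  (1,6): δ = 101.84°  ·
  (2,3): δ = 102.09°  ·
  (2,4): δ = 66.62°  ·
  (2,5): δ = 35.69°  ·
  (2,6): δ = 68.77°  ·
  (3,4): δ = 144.52°  ·
  (3,5): δ = 113.60°  ·
  (3,6): δ = 9.14°  ✓
  (4,5): δ = 149.08°  ·
  (4,6): δ = 44.61°  ·
  (5,6): δ = 75.54°  ·
antipodal pairs: 4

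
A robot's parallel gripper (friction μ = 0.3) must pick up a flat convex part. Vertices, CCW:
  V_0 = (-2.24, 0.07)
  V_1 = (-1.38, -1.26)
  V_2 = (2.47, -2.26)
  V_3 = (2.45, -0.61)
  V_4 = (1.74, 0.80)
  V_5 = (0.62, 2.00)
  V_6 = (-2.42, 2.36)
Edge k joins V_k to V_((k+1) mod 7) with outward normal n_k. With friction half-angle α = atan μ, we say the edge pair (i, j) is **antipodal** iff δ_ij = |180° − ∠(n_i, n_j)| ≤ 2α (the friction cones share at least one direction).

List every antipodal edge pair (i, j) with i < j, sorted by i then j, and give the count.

α = atan 0.3 = 16.70°;  2α = 33.40°
n_0 = (-0.8397, -0.5430)
n_1 = (-0.2514, -0.9679)
n_2 = (+0.9999, +0.0121)
n_3 = (+0.8932, +0.4497)
n_4 = (+0.7311, +0.6823)
n_5 = (+0.1176, +0.9931)
n_6 = (-0.9969, -0.0784)
  (0,1): δ = 137.45°  ·
  (0,2): δ = 32.19°  ✓
  (0,3): δ = 6.16°  ✓
  (0,4): δ = 10.14°  ✓
  (0,5): δ = 50.36°  ·
  (0,6): δ = 151.61°  ·
  (1,2): δ = 74.75°  ·
  (1,3): δ = 48.71°  ·
  (1,4): δ = 32.41°  ✓
  (1,5): δ = 7.81°  ✓
  (1,6): δ = 109.05°  ·
  (2,3): δ = 153.97°  ·
  (2,4): δ = 137.67°  ·
  (2,5): δ = 97.45°  ·
  (2,6): δ = 3.80°  ✓
  (3,4): δ = 163.70°  ·
  (3,5): δ = 123.48°  ·
  (3,6): δ = 22.23°  ✓
  (4,5): δ = 139.78°  ·
  (4,6): δ = 38.53°  ·
  (5,6): δ = 78.75°  ·
antipodal pairs: 7

count = 7; pairs: (0,2), (0,3), (0,4), (1,4), (1,5), (2,6), (3,6)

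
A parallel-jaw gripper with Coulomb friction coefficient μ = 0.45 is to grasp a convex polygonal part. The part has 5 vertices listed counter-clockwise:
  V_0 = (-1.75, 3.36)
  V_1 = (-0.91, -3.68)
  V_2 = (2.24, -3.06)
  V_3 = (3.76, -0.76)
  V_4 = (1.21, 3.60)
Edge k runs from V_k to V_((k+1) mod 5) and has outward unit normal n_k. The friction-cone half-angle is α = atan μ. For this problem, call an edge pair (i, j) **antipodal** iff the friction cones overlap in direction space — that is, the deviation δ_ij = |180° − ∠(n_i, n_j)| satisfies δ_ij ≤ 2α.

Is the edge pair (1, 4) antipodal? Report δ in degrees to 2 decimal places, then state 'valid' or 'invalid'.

α = atan 0.45 = 24.23°;  2α = 48.46°
edge 1: e_1 = (+3.15, +0.62);  n_1 = (+0.1931, -0.9812)
edge 4: e_4 = (-2.96, -0.24);  n_4 = (-0.0808, +0.9967)
∠(n_1, n_4) = 173.50°
δ = |180° − 173.50°| = 6.50°
6.50° ≤ 2α = 48.46°  →  valid

δ = 6.50°, valid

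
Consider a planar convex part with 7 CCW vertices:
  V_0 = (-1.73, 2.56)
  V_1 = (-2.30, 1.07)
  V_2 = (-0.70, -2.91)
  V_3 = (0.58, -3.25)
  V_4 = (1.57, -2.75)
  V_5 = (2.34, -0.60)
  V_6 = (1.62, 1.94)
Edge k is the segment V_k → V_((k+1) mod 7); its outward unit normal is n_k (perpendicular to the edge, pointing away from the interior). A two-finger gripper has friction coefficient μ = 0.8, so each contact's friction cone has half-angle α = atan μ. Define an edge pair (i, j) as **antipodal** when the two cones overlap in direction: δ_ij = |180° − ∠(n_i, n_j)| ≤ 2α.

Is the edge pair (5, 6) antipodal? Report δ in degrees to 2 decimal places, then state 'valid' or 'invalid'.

δ = 116.31°, invalid

α = atan 0.8 = 38.66°;  2α = 77.32°
edge 5: e_5 = (-0.72, +2.54);  n_5 = (+0.9621, +0.2727)
edge 6: e_6 = (-3.35, +0.62);  n_6 = (+0.1820, +0.9833)
∠(n_5, n_6) = 63.69°
δ = |180° − 63.69°| = 116.31°
116.31° > 2α = 77.32°  →  invalid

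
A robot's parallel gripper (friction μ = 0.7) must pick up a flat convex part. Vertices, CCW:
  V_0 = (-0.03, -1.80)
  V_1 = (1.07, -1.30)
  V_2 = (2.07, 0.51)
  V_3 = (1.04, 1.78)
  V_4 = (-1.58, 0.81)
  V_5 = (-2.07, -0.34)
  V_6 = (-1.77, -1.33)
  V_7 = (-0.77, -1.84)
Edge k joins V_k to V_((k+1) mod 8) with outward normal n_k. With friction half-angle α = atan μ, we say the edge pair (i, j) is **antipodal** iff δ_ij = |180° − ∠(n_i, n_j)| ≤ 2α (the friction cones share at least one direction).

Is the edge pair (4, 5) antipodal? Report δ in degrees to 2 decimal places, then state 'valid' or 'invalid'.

δ = 140.06°, invalid

α = atan 0.7 = 34.99°;  2α = 69.98°
edge 4: e_4 = (-0.49, -1.15);  n_4 = (-0.9200, +0.3920)
edge 5: e_5 = (+0.30, -0.99);  n_5 = (-0.9570, -0.2900)
∠(n_4, n_5) = 39.94°
δ = |180° − 39.94°| = 140.06°
140.06° > 2α = 69.98°  →  invalid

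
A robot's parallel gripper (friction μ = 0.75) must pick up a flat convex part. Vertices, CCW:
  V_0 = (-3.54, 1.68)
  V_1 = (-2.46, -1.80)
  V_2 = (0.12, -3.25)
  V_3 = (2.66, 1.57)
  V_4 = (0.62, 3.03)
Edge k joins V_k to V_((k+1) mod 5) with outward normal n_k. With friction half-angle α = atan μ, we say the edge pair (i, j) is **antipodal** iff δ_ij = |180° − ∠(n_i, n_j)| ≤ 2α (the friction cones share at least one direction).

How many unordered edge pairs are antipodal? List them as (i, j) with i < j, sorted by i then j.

count = 5; pairs: (0,2), (0,3), (1,3), (1,4), (2,4)

α = atan 0.75 = 36.87°;  2α = 73.74°
n_0 = (-0.9551, -0.2964)
n_1 = (-0.4899, -0.8718)
n_2 = (+0.8847, -0.4662)
n_3 = (+0.5820, +0.8132)
n_4 = (-0.3087, +0.9512)
  (0,1): δ = 136.58°  ·
  (0,2): δ = 45.03°  ✓
  (0,3): δ = 37.17°  ✓
  (0,4): δ = 90.74°  ·
  (1,2): δ = 88.45°  ·
  (1,3): δ = 6.25°  ✓
  (1,4): δ = 47.32°  ✓
  (2,3): δ = 97.80°  ·
  (2,4): δ = 44.23°  ✓
  (3,4): δ = 126.43°  ·
antipodal pairs: 5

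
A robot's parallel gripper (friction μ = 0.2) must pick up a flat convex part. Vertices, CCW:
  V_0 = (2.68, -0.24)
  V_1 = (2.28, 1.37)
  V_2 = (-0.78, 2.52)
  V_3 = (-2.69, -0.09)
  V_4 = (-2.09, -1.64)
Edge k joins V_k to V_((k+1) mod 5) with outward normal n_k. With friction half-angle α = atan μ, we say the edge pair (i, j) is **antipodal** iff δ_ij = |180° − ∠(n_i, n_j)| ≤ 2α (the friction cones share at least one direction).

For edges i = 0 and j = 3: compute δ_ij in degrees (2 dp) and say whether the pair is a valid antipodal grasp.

α = atan 0.2 = 11.31°;  2α = 22.62°
edge 0: e_0 = (-0.40, +1.61);  n_0 = (+0.9705, +0.2411)
edge 3: e_3 = (+0.60, -1.55);  n_3 = (-0.9326, -0.3610)
∠(n_0, n_3) = 172.79°
δ = |180° − 172.79°| = 7.21°
7.21° ≤ 2α = 22.62°  →  valid

δ = 7.21°, valid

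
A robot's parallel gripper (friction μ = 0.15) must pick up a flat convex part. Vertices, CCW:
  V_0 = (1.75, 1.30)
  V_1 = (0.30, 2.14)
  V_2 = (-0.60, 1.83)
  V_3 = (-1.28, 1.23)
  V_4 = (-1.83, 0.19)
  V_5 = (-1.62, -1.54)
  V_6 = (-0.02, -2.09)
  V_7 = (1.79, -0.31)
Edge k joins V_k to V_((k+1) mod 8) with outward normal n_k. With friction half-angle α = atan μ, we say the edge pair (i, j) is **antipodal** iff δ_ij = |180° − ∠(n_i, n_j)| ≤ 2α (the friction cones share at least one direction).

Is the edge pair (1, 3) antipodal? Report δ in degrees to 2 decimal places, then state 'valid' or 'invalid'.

α = atan 0.15 = 8.53°;  2α = 17.06°
edge 1: e_1 = (-0.90, -0.31);  n_1 = (-0.3257, +0.9455)
edge 3: e_3 = (-0.55, -1.04);  n_3 = (-0.8840, +0.4675)
∠(n_1, n_3) = 43.12°
δ = |180° − 43.12°| = 136.88°
136.88° > 2α = 17.06°  →  invalid

δ = 136.88°, invalid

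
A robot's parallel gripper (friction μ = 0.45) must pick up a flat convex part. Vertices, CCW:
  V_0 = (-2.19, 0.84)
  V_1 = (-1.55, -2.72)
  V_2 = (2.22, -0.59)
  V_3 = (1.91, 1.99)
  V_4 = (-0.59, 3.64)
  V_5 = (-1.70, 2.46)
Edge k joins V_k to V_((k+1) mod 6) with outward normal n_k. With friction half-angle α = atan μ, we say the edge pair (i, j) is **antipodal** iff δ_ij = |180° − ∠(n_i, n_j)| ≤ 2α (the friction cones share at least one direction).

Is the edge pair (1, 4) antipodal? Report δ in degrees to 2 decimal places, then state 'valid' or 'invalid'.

δ = 17.28°, valid

α = atan 0.45 = 24.23°;  2α = 48.46°
edge 1: e_1 = (+3.77, +2.13);  n_1 = (+0.4919, -0.8706)
edge 4: e_4 = (-1.11, -1.18);  n_4 = (-0.7284, +0.6852)
∠(n_1, n_4) = 162.72°
δ = |180° − 162.72°| = 17.28°
17.28° ≤ 2α = 48.46°  →  valid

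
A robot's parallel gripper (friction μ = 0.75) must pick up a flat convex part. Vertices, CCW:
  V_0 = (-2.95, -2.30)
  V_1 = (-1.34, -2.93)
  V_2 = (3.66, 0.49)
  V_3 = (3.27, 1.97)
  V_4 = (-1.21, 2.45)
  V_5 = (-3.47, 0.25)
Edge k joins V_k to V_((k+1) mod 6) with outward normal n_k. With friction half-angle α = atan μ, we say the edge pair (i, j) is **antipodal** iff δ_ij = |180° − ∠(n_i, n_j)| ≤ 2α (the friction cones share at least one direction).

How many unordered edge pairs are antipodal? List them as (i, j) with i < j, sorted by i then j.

α = atan 0.75 = 36.87°;  2α = 73.74°
n_0 = (-0.3644, -0.9312)
n_1 = (+0.5646, -0.8254)
n_2 = (+0.9670, +0.2548)
n_3 = (+0.1065, +0.9943)
n_4 = (-0.6975, +0.7166)
n_5 = (-0.9798, -0.1998)
  (0,1): δ = 124.26°  ·
  (0,2): δ = 53.87°  ✓
  (0,3): δ = 15.26°  ✓
  (0,4): δ = 65.60°  ✓
  (0,5): δ = 122.90°  ·
  (1,2): δ = 109.61°  ·
  (1,3): δ = 40.49°  ✓
  (1,4): δ = 9.86°  ✓
  (1,5): δ = 67.15°  ✓
  (2,3): δ = 110.88°  ·
  (2,4): δ = 60.53°  ✓
  (2,5): δ = 3.24°  ✓
  (3,4): δ = 129.66°  ·
  (3,5): δ = 72.36°  ✓
  (4,5): δ = 122.70°  ·
antipodal pairs: 9

count = 9; pairs: (0,2), (0,3), (0,4), (1,3), (1,4), (1,5), (2,4), (2,5), (3,5)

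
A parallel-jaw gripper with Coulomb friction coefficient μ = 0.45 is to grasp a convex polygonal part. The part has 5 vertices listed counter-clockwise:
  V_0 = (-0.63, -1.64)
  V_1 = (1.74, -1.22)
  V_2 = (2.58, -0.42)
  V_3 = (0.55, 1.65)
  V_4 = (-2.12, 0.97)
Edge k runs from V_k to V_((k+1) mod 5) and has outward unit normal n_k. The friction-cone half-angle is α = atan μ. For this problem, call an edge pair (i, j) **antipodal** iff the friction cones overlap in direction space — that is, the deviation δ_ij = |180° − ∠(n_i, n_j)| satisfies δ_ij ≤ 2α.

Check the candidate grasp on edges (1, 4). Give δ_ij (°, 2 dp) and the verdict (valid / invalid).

α = atan 0.45 = 24.23°;  2α = 48.46°
edge 1: e_1 = (+0.84, +0.80);  n_1 = (+0.6897, -0.7241)
edge 4: e_4 = (+1.49, -2.61);  n_4 = (-0.8684, -0.4958)
∠(n_1, n_4) = 103.88°
δ = |180° − 103.88°| = 76.12°
76.12° > 2α = 48.46°  →  invalid

δ = 76.12°, invalid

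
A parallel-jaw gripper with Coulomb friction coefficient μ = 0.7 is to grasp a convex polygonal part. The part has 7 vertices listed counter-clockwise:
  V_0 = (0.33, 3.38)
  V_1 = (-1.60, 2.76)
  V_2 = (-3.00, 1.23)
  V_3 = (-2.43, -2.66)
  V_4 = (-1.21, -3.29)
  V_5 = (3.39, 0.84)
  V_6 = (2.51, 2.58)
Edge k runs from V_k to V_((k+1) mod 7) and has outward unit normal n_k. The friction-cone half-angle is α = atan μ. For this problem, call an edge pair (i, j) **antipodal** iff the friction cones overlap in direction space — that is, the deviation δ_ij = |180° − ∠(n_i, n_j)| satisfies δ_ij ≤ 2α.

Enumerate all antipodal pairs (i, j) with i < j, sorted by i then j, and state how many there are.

count = 10; pairs: (0,3), (0,4), (1,4), (1,5), (2,4), (2,5), (2,6), (3,5), (3,6), (4,6)

α = atan 0.7 = 34.99°;  2α = 69.98°
n_0 = (-0.3058, +0.9521)
n_1 = (-0.7378, +0.6751)
n_2 = (-0.9894, -0.1450)
n_3 = (-0.4588, -0.8885)
n_4 = (+0.6681, -0.7441)
n_5 = (+0.8924, +0.4513)
n_6 = (+0.3445, +0.9388)
  (0,1): δ = 150.27°  ·
  (0,2): δ = 99.47°  ·
  (0,3): δ = 45.12°  ✓
  (0,4): δ = 24.11°  ✓
  (0,5): δ = 99.02°  ·
  (0,6): δ = 142.04°  ·
  (1,2): δ = 129.20°  ·
  (1,3): δ = 74.85°  ·
  (1,4): δ = 5.62°  ✓
  (1,5): δ = 69.29°  ✓
  (1,6): δ = 112.31°  ·
  (2,3): δ = 125.65°  ·
  (2,4): δ = 56.42°  ✓
  (2,5): δ = 18.49°  ✓
  (2,6): δ = 61.51°  ✓
  (3,4): δ = 110.77°  ·
  (3,5): δ = 35.86°  ✓
  (3,6): δ = 7.16°  ✓
  (4,5): δ = 105.09°  ·
  (4,6): δ = 62.07°  ✓
  (5,6): δ = 136.98°  ·
antipodal pairs: 10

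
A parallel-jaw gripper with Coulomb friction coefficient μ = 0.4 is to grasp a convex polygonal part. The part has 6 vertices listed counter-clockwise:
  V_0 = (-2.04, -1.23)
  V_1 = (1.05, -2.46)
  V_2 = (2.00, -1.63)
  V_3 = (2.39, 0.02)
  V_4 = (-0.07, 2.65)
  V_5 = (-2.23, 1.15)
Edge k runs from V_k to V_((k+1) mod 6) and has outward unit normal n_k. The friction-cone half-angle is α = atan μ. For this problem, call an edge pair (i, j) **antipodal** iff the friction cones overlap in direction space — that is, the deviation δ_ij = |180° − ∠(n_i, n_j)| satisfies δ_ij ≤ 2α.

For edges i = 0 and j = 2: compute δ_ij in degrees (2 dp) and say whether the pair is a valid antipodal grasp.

δ = 81.59°, invalid

α = atan 0.4 = 21.80°;  2α = 43.60°
edge 0: e_0 = (+3.09, -1.23);  n_0 = (-0.3698, -0.9291)
edge 2: e_2 = (+0.39, +1.65);  n_2 = (+0.9732, -0.2300)
∠(n_0, n_2) = 98.41°
δ = |180° − 98.41°| = 81.59°
81.59° > 2α = 43.60°  →  invalid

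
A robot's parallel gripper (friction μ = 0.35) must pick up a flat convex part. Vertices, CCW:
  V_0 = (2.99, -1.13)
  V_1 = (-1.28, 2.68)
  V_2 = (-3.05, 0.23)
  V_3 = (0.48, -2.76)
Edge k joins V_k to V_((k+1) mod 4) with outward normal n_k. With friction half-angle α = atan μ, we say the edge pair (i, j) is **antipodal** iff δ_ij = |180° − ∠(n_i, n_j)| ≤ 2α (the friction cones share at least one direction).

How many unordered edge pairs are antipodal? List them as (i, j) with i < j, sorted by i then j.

α = atan 0.35 = 19.29°;  2α = 38.58°
n_0 = (+0.6658, +0.7462)
n_1 = (-0.8106, +0.5856)
n_2 = (-0.6463, -0.7631)
n_3 = (+0.5446, -0.8387)
  (0,1): δ = 84.10°  ·
  (0,2): δ = 1.48°  ✓
  (0,3): δ = 74.74°  ·
  (1,2): δ = 94.42°  ·
  (1,3): δ = 21.15°  ✓
  (2,3): δ = 106.73°  ·
antipodal pairs: 2

count = 2; pairs: (0,2), (1,3)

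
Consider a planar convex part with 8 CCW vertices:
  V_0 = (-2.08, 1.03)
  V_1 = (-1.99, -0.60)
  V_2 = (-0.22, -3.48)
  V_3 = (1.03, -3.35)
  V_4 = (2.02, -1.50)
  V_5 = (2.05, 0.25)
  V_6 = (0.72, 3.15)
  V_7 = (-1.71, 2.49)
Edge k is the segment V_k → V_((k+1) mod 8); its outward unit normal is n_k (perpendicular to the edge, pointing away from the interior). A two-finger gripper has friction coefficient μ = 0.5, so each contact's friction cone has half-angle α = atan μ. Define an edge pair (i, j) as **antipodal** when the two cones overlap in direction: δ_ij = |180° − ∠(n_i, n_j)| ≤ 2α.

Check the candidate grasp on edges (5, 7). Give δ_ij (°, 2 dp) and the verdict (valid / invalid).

δ = 38.86°, valid

α = atan 0.5 = 26.57°;  2α = 53.13°
edge 5: e_5 = (-1.33, +2.90);  n_5 = (+0.9090, +0.4169)
edge 7: e_7 = (-0.37, -1.46);  n_7 = (-0.9694, +0.2457)
∠(n_5, n_7) = 141.14°
δ = |180° − 141.14°| = 38.86°
38.86° ≤ 2α = 53.13°  →  valid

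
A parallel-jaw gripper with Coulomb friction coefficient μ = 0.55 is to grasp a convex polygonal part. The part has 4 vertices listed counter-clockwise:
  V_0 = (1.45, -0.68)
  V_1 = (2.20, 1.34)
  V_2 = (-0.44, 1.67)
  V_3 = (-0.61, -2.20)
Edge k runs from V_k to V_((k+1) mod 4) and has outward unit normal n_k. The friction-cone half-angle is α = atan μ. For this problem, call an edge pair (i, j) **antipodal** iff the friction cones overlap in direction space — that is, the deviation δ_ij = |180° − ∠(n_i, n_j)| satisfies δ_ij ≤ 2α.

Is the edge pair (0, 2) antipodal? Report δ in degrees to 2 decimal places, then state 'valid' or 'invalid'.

α = atan 0.55 = 28.81°;  2α = 57.62°
edge 0: e_0 = (+0.75, +2.02);  n_0 = (+0.9375, -0.3481)
edge 2: e_2 = (-0.17, -3.87);  n_2 = (-0.9990, +0.0439)
∠(n_0, n_2) = 162.15°
δ = |180° − 162.15°| = 17.85°
17.85° ≤ 2α = 57.62°  →  valid

δ = 17.85°, valid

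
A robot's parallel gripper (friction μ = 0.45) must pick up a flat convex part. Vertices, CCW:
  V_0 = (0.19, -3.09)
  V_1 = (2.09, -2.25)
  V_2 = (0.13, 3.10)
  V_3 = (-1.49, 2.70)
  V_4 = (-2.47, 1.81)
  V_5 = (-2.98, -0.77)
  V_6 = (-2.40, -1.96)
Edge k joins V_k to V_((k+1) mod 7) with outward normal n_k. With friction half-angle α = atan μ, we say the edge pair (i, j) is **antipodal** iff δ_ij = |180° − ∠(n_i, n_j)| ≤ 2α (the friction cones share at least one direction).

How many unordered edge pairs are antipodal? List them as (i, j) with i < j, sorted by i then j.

count = 6; pairs: (0,2), (0,3), (1,4), (1,5), (1,6), (2,6)

α = atan 0.45 = 24.23°;  2α = 48.46°
n_0 = (+0.4044, -0.9146)
n_1 = (+0.9390, +0.3440)
n_2 = (-0.2397, +0.9708)
n_3 = (-0.6723, +0.7403)
n_4 = (-0.9810, +0.1939)
n_5 = (-0.8989, -0.4381)
n_6 = (-0.3999, -0.9166)
  (0,1): δ = 93.73°  ·
  (0,2): δ = 9.98°  ✓
  (0,3): δ = 18.39°  ✓
  (0,4): δ = 54.97°  ·
  (0,5): δ = 92.13°  ·
  (0,6): δ = 132.58°  ·
  (1,2): δ = 96.25°  ·
  (1,3): δ = 67.88°  ·
  (1,4): δ = 31.30°  ✓
  (1,5): δ = 5.86°  ✓
  (1,6): δ = 46.31°  ✓
  (2,3): δ = 151.63°  ·
  (2,4): δ = 115.05°  ·
  (2,5): δ = 77.89°  ·
  (2,6): δ = 37.44°  ✓
  (3,4): δ = 143.43°  ·
  (3,5): δ = 106.26°  ·
  (3,6): δ = 65.82°  ·
  (4,5): δ = 142.83°  ·
  (4,6): δ = 102.39°  ·
  (5,6): δ = 139.56°  ·
antipodal pairs: 6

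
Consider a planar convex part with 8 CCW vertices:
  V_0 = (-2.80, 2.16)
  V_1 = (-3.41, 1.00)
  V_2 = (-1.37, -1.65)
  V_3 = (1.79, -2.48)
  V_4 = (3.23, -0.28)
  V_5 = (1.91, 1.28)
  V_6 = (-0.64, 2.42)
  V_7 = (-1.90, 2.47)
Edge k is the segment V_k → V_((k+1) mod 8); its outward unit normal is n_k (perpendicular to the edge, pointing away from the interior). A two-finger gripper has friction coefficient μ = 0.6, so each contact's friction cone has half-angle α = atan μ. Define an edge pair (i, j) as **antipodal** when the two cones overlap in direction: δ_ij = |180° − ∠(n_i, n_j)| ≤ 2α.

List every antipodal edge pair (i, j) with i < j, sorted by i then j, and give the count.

α = atan 0.6 = 30.96°;  2α = 61.93°
n_0 = (-0.8851, +0.4654)
n_1 = (-0.7924, -0.6100)
n_2 = (-0.2540, -0.9672)
n_3 = (+0.8367, -0.5477)
n_4 = (+0.7634, +0.6459)
n_5 = (+0.4081, +0.9129)
n_6 = (+0.0397, +0.9992)
n_7 = (-0.3257, +0.9455)
  (0,1): δ = 114.67°  ·
  (0,2): δ = 76.98°  ·
  (0,3): δ = 5.47°  ✓
  (0,4): δ = 67.97°  ·
  (0,5): δ = 93.65°  ·
  (0,6): δ = 115.47°  ·
  (0,7): δ = 136.74°  ·
  (1,2): δ = 142.31°  ·
  (1,3): δ = 70.80°  ·
  (1,4): δ = 2.65°  ✓
  (1,5): δ = 28.32°  ✓
  (1,6): δ = 50.14°  ✓
  (1,7): δ = 71.42°  ·
  (2,3): δ = 108.49°  ·
  (2,4): δ = 35.05°  ✓
  (2,5): δ = 9.37°  ✓
  (2,6): δ = 12.44°  ✓
  (2,7): δ = 33.72°  ✓
  (3,4): δ = 106.56°  ·
  (3,5): δ = 80.88°  ·
  (3,6): δ = 59.07°  ✓
  (3,7): δ = 37.79°  ✓
  (4,5): δ = 154.32°  ·
  (4,6): δ = 132.51°  ·
  (4,7): δ = 111.23°  ·
  (5,6): δ = 158.18°  ·
  (5,7): δ = 136.91°  ·
  (6,7): δ = 158.72°  ·
antipodal pairs: 10

count = 10; pairs: (0,3), (1,4), (1,5), (1,6), (2,4), (2,5), (2,6), (2,7), (3,6), (3,7)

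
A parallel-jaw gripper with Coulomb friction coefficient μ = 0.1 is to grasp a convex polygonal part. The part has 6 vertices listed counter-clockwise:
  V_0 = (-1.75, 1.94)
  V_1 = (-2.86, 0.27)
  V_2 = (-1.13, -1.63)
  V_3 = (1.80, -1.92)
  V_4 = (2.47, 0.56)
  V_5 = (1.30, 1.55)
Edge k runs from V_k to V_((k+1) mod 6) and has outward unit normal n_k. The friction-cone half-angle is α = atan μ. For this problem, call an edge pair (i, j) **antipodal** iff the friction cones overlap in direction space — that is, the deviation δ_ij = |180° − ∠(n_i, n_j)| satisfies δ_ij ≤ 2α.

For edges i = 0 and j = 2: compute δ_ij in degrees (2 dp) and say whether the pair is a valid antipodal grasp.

δ = 62.04°, invalid

α = atan 0.1 = 5.71°;  2α = 11.42°
edge 0: e_0 = (-1.11, -1.67);  n_0 = (-0.8328, +0.5535)
edge 2: e_2 = (+2.93, -0.29);  n_2 = (-0.0985, -0.9951)
∠(n_0, n_2) = 117.96°
δ = |180° − 117.96°| = 62.04°
62.04° > 2α = 11.42°  →  invalid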